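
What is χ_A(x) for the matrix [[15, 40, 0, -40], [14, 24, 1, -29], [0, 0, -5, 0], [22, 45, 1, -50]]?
xI - A = [[x - 15, -40, 0, 40], [-14, x - 24, -1, 29], [0, 0, x + 5, 0], [-22, -45, -1, x + 50]].

Expanding det(xI - A) along the first row:
det(xI - A) = + (x - 15)·det([[x - 24, -1, 29], [0, x + 5, 0], [-45, -1, x + 50]]) - (-40)·det([[-14, -1, 29], [0, x + 5, 0], [-22, -1, x + 50]]) + (0)·det([[-14, x - 24, 29], [0, 0, 0], [-22, -45, x + 50]]) - (40)·det([[-14, x - 24, -1], [0, 0, x + 5], [-22, -45, -1]]).

Evaluating gives χ_A(x) = x^4 + 16x^3 + 90x^2 + 200x + 125 = (x + 1)(x + 5)^3.

χ_A(x) = (x + 1)(x + 5)^3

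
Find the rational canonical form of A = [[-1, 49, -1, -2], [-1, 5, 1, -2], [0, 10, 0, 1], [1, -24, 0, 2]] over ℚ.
R = [[0, 0, 0, 6], [1, 0, 0, -25], [0, 1, 0, 4], [0, 0, 1, 6]]

The invariant factors of A (the non-unit diagonal entries of the Smith normal form of xI - A over ℚ[x]) are (x - 6)(x^3 - 4x + 1), each dividing the next. The characteristic polynomial is their product, (x - 6)(x^3 - 4x + 1).

The rational canonical form is the block-diagonal matrix of companion matrices C(f_i):
R = [[0, 0, 0, 6], [1, 0, 0, -25], [0, 1, 0, 4], [0, 0, 1, 6]].

Note the characteristic polynomial does not split into linear factors over ℚ, so A has no Jordan form over ℚ; the rational canonical form exists over any field.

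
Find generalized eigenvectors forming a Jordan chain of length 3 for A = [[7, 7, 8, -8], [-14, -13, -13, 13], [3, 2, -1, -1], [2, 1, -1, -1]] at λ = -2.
We seek v_1 ∈ ker((A + 2I)^3) \ ker((A + 2I)^2), then set v_{i+1} = (A + 2I) v_i.

One such chain is v_1 = [[-1, 1, 0, 0]]^T, v_2 = [[-2, 3, -1, -1]]^T, v_3 = [[3, -5, 0, -1]]^T. Check: (A + 2I) v_3 = [[0, 0, 0, 0]]^T = 0.

v_1 = [[-1, 1, 0, 0]]^T, v_2 = [[-2, 3, -1, -1]]^T, v_3 = [[3, -5, 0, -1]]^T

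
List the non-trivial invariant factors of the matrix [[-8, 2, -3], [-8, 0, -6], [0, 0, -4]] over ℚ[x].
The Jordan structure of A has elementary divisors (x + 4)^2, (x + 4). Arranging the block sizes at each eigenvalue in decreasing order and taking row products gives the invariant factors.

Invariant factors (smallest first, each dividing the next): x + 4, (x + 4)^2.

Check: the last factor (x + 4)^2 is the minimal polynomial, and the product (x + 4)^3 is the characteristic polynomial.

x + 4, (x + 4)^2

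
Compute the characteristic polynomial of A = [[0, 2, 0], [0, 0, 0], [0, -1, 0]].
χ_A(x) = x^3

xI - A = [[x, -2, 0], [0, x, 0], [0, 1, x]].

Expanding det(xI - A) along the first row:
det(xI - A) = + (x)·det([[x, 0], [1, x]]) - (-2)·det([[0, 0], [0, x]]) + (0)·det([[0, x], [0, 1]]).

Evaluating gives χ_A(x) = x^3.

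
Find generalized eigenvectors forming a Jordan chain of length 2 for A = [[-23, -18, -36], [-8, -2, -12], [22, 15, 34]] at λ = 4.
v_1 = [[2, 1, -2]]^T, v_2 = [[0, 2, -1]]^T

We seek v_1 ∈ ker((A - 4I)^2) \ ker(A - 4I), then set v_{i+1} = (A - 4I) v_i.

One such chain is v_1 = [[2, 1, -2]]^T, v_2 = [[0, 2, -1]]^T. Check: (A - 4I) v_2 = [[0, 0, 0]]^T = 0.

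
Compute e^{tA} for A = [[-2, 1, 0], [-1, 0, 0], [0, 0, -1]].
A has Jordan form J = [[-1, 1, 0], [0, -1, 0], [0, 0, -1]] with A = PJP^{-1}, so e^{tA} = P e^{tJ} P^{-1}.

For a Jordan block J_k(λ), e^{tJ_k(λ)} = e^{λt} · (I + tN + t^2 N^2/2! + ... + t^{k-1} N^{k-1}/(k-1)!) where N is the nilpotent superdiagonal part.

Assembling the blocks and conjugating back gives the entries of e^{tA} as shown above.

e^{tA} = [[(1 - t)*e^{-t}, t*e^{-t}, 0], [-t*e^{-t}, (t + 1)*e^{-t}, 0], [0, 0, e^{-t}]]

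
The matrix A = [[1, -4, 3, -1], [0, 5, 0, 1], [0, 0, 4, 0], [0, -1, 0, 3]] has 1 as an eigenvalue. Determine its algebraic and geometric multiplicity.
The characteristic polynomial is (x - 4)^3(x - 1), so the factor x - 1 appears with exponent 1: the algebraic multiplicity is 1.

rank(A - I) = 3, so the eigenspace has dimension 4 - 3 = 1: the geometric multiplicity is 1.

algebraic multiplicity 1, geometric multiplicity 1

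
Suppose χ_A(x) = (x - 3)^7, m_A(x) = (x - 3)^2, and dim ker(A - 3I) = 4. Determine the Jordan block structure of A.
Jordan blocks: (3, 2), (3, 2), (3, 2), (3, 1)

λ = 3: algebraic multiplicity 7 (exponent in χ_A), largest block size 2 (exponent in m_A), 4 blocks (geometric multiplicity). These force block sizes [2, 2, 2, 1].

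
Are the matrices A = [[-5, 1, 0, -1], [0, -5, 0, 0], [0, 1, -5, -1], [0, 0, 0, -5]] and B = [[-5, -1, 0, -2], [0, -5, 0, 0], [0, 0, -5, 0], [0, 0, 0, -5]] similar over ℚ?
Two matrices over a field are similar if and only if they have the same invariant factors.

Both A and B have characteristic polynomial (x + 5)^4 and minimal polynomial (x + 5)^2. Computing further, both have invariant factors x + 5, x + 5, (x + 5)^2. Hence A and B are similar.

Yes.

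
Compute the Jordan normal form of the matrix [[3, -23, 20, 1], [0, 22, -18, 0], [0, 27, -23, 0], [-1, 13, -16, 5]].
J = [[-5, 0, 0, 0], [0, 4, 1, 0], [0, 0, 4, 0], [0, 0, 0, 4]]

The characteristic polynomial is det(xI - A) = (x - 4)^3(x + 5), so the eigenvalues are -5 (algebraic multiplicity 1), 4 (algebraic multiplicity 3).

For λ = -5: algebraic multiplicity 1 gives one 1×1 block.

For λ = 4: rank(A - 4I) = 2, rank((A - 4I)^2) = 1. The eigenspace has dimension 4 - 2 = 2, so there are 2 Jordan blocks; the rank sequence gives block sizes [2, 1].

Assembling the blocks gives the Jordan form J above.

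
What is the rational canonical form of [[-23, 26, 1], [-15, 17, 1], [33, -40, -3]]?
The invariant factors of A (the non-unit diagonal entries of the Smith normal form of xI - A over ℚ[x]) are (x + 2)^2(x + 5), each dividing the next. The characteristic polynomial is their product, (x + 2)^2(x + 5).

The rational canonical form is the block-diagonal matrix of companion matrices C(f_i):
R = [[0, 0, -20], [1, 0, -24], [0, 1, -9]].

R = [[0, 0, -20], [1, 0, -24], [0, 1, -9]]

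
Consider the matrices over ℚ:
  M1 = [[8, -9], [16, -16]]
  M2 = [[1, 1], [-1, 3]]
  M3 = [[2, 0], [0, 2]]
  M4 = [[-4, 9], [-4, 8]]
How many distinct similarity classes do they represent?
3 classes: {M1}, {M2, M4}, {M3}

Characteristic polynomials: χ_{M1} = (x + 4)^2, χ_{M2} = (x - 2)^2, χ_{M3} = (x - 2)^2, χ_{M4} = (x - 2)^2.

{M1}: invariant factors (x + 4)^2.

{M2, M4}: invariant factors (x - 2)^2.

{M3}: invariant factors x - 2, x - 2.

Matrices are similar if and only if their invariant-factor lists agree; the partition into similarity classes is {M1}, {M2, M4}, {M3}.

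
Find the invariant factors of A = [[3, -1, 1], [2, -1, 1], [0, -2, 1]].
The Jordan structure of A has elementary divisors (x - 1)^3. Arranging the block sizes at each eigenvalue in decreasing order and taking row products gives the invariant factors.

Invariant factors (smallest first, each dividing the next): (x - 1)^3.

Check: the last factor (x - 1)^3 is the minimal polynomial, and the product (x - 1)^3 is the characteristic polynomial.

(x - 1)^3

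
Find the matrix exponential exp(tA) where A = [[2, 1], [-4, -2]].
e^{tA} = [[2*t + 1, t], [-4*t, 1 - 2*t]]

A has Jordan form J = [[0, 1], [0, 0]] with A = PJP^{-1}, so e^{tA} = P e^{tJ} P^{-1}.

For a Jordan block J_k(λ), e^{tJ_k(λ)} = e^{λt} · (I + tN + t^2 N^2/2! + ... + t^{k-1} N^{k-1}/(k-1)!) where N is the nilpotent superdiagonal part.

Assembling the blocks and conjugating back gives the entries of e^{tA} as shown above.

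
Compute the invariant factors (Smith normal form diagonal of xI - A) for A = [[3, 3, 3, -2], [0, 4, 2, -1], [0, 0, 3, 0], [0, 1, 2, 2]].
x - 3, (x - 3)^3

The Jordan structure of A has elementary divisors (x - 3)^3, (x - 3). Arranging the block sizes at each eigenvalue in decreasing order and taking row products gives the invariant factors.

Invariant factors (smallest first, each dividing the next): x - 3, (x - 3)^3.

Check: the last factor (x - 3)^3 is the minimal polynomial, and the product (x - 3)^4 is the characteristic polynomial.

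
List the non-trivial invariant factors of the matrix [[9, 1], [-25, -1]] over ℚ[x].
(x - 4)^2

The Jordan structure of A has elementary divisors (x - 4)^2. Arranging the block sizes at each eigenvalue in decreasing order and taking row products gives the invariant factors.

Invariant factors (smallest first, each dividing the next): (x - 4)^2.

Check: the last factor (x - 4)^2 is the minimal polynomial, and the product (x - 4)^2 is the characteristic polynomial.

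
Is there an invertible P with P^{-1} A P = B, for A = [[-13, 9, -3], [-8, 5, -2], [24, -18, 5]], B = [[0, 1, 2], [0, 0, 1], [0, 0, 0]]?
No.

trace(A) = -3 but trace(B) = 0. The trace is a similarity invariant, so A and B are not similar.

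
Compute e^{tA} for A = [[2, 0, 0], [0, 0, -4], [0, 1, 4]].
A has Jordan form J = [[2, 1, 0], [0, 2, 0], [0, 0, 2]] with A = PJP^{-1}, so e^{tA} = P e^{tJ} P^{-1}.

For a Jordan block J_k(λ), e^{tJ_k(λ)} = e^{λt} · (I + tN + t^2 N^2/2! + ... + t^{k-1} N^{k-1}/(k-1)!) where N is the nilpotent superdiagonal part.

Assembling the blocks and conjugating back gives the entries of e^{tA} as shown above.

e^{tA} = [[e^{2*t}, 0, 0], [0, (1 - 2*t)*e^{2*t}, -4*t*e^{2*t}], [0, t*e^{2*t}, (2*t + 1)*e^{2*t}]]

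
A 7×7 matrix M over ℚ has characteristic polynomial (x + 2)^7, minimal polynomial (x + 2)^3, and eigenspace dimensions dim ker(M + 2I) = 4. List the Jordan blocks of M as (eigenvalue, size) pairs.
Jordan blocks: (-2, 3), (-2, 2), (-2, 1), (-2, 1)

λ = -2: algebraic multiplicity 7 (exponent in χ_M), largest block size 3 (exponent in m_M), 4 blocks (geometric multiplicity). These force block sizes [3, 2, 1, 1].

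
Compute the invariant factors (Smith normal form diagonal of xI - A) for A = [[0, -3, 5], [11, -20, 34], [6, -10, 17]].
The Jordan structure of A has elementary divisors (x + 1)^3. Arranging the block sizes at each eigenvalue in decreasing order and taking row products gives the invariant factors.

Invariant factors (smallest first, each dividing the next): (x + 1)^3.

Check: the last factor (x + 1)^3 is the minimal polynomial, and the product (x + 1)^3 is the characteristic polynomial.

(x + 1)^3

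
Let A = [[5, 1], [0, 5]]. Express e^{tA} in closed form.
A has Jordan form J = [[5, 1], [0, 5]] with A = PJP^{-1}, so e^{tA} = P e^{tJ} P^{-1}.

For a Jordan block J_k(λ), e^{tJ_k(λ)} = e^{λt} · (I + tN + t^2 N^2/2! + ... + t^{k-1} N^{k-1}/(k-1)!) where N is the nilpotent superdiagonal part.

Assembling the blocks and conjugating back gives the entries of e^{tA} as shown above.

e^{tA} = [[e^{5*t}, t*e^{5*t}], [0, e^{5*t}]]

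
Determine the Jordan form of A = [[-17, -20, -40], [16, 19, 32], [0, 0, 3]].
J = [[-1, 0, 0], [0, 3, 0], [0, 0, 3]]

The characteristic polynomial is det(xI - A) = (x - 3)^2(x + 1), so the eigenvalues are -1 (algebraic multiplicity 1), 3 (algebraic multiplicity 2).

For λ = -1: algebraic multiplicity 1 gives one 1×1 block.

For λ = 3: rank(A - 3I) = 1. The eigenspace has dimension 3 - 1 = 2, so there are 2 Jordan blocks; the rank sequence gives block sizes [1, 1].

Assembling the blocks gives the Jordan form J above.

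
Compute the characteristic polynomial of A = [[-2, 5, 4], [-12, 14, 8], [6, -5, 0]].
χ_A(x) = (x - 4)^3

xI - A = [[x + 2, -5, -4], [12, x - 14, -8], [-6, 5, x]].

Expanding det(xI - A) along the first row:
det(xI - A) = + (x + 2)·det([[x - 14, -8], [5, x]]) - (-5)·det([[12, -8], [-6, x]]) + (-4)·det([[12, x - 14], [-6, 5]]).

Evaluating gives χ_A(x) = x^3 - 12x^2 + 48x - 64 = (x - 4)^3.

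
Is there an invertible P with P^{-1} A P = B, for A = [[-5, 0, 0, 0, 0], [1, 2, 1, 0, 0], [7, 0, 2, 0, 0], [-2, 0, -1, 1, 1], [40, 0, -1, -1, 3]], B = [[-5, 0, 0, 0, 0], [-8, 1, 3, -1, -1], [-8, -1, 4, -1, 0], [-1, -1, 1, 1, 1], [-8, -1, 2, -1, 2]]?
Yes.

Two matrices over a field are similar if and only if they have the same invariant factors.

Both A and B have characteristic polynomial (x - 2)^4(x + 5) and minimal polynomial (x - 2)^2(x + 5). Computing further, both have invariant factors (x - 2)^2, (x - 2)^2(x + 5). Hence A and B are similar.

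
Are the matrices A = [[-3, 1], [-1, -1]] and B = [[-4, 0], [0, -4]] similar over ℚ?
No.

trace(A) = -4 but trace(B) = -8. The trace is a similarity invariant, so A and B are not similar.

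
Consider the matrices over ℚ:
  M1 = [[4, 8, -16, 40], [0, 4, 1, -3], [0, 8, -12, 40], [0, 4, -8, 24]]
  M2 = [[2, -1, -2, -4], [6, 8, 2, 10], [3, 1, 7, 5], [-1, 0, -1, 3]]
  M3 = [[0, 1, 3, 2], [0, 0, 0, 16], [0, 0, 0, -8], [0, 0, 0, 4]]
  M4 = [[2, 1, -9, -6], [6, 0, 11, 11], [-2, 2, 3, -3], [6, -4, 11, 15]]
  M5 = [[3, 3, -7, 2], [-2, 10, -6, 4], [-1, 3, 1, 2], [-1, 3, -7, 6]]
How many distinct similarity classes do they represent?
Characteristic polynomials: χ_{M1} = (x - 6)^2(x - 4)^2, χ_{M2} = (x - 6)^2(x - 4)^2, χ_{M3} = x^3(x - 4), χ_{M4} = (x - 6)^2(x - 4)^2, χ_{M5} = (x - 6)^2(x - 4)^2.

{M1, M5}: invariant factors x - 4, (x - 6)^2(x - 4).

{M2, M4}: invariant factors (x - 6)^2(x - 4)^2.

{M3}: invariant factors x, x^2(x - 4).

Matrices are similar if and only if their invariant-factor lists agree; the partition into similarity classes is {M1, M5}, {M2, M4}, {M3}.

3 classes: {M1, M5}, {M2, M4}, {M3}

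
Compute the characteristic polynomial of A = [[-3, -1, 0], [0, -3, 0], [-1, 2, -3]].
χ_A(x) = (x + 3)^3

xI - A = [[x + 3, 1, 0], [0, x + 3, 0], [1, -2, x + 3]].

Expanding det(xI - A) along the first row:
det(xI - A) = + (x + 3)·det([[x + 3, 0], [-2, x + 3]]) - (1)·det([[0, 0], [1, x + 3]]) + (0)·det([[0, x + 3], [1, -2]]).

Evaluating gives χ_A(x) = x^3 + 9x^2 + 27x + 27 = (x + 3)^3.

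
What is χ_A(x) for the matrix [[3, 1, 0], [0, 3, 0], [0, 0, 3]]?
xI - A = [[x - 3, -1, 0], [0, x - 3, 0], [0, 0, x - 3]].

Expanding det(xI - A) along the first row:
det(xI - A) = + (x - 3)·det([[x - 3, 0], [0, x - 3]]) - (-1)·det([[0, 0], [0, x - 3]]) + (0)·det([[0, x - 3], [0, 0]]).

Evaluating gives χ_A(x) = x^3 - 9x^2 + 27x - 27 = (x - 3)^3.

χ_A(x) = (x - 3)^3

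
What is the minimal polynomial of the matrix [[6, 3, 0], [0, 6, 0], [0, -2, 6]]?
m_A(x) = (x - 6)^2

The characteristic polynomial factors as (x - 6)^3. The minimal polynomial is ∏(x - λ)^{k_λ} where k_λ is the size of the largest Jordan block at λ.

For λ = 6: rank(A - 6I) = 1, and the largest Jordan block has size 2 (the smallest k with rank((A - 6I)^k) = rank((A - 6I)^(k+1))).

So m_A(x) = (x - 6)^2.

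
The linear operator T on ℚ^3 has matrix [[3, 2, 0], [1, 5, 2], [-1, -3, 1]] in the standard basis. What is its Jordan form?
The characteristic polynomial is det(xI - A) = (x - 3)^3, so the eigenvalues are 3 (algebraic multiplicity 3).

For λ = 3: rank(A - 3I) = 2, rank((A - 3I)^2) = 1, rank((A - 3I)^3) = 0. The eigenspace has dimension 3 - 2 = 1, so there is 1 Jordan block; the rank sequence gives block sizes [3].

Assembling the blocks gives the Jordan form J above.

J = [[3, 1, 0], [0, 3, 1], [0, 0, 3]]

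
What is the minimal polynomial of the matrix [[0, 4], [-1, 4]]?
The characteristic polynomial factors as (x - 2)^2. The minimal polynomial is ∏(x - λ)^{k_λ} where k_λ is the size of the largest Jordan block at λ.

For λ = 2: rank(A - 2I) = 1, and the largest Jordan block has size 2 (the smallest k with rank((A - 2I)^k) = rank((A - 2I)^(k+1))).

So m_A(x) = (x - 2)^2.

m_A(x) = (x - 2)^2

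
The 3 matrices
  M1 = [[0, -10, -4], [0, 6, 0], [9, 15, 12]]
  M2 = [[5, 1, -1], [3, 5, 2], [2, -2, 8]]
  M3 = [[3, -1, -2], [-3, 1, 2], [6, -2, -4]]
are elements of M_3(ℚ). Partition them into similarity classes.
Characteristic polynomials: χ_{M1} = (x - 6)^3, χ_{M2} = (x - 6)^3, χ_{M3} = x^3.

{M1}: invariant factors x - 6, (x - 6)^2.

{M2}: invariant factors (x - 6)^3.

{M3}: invariant factors x, x^2.

Matrices are similar if and only if their invariant-factor lists agree; the partition into similarity classes is {M1}, {M2}, {M3}.

3 classes: {M1}, {M2}, {M3}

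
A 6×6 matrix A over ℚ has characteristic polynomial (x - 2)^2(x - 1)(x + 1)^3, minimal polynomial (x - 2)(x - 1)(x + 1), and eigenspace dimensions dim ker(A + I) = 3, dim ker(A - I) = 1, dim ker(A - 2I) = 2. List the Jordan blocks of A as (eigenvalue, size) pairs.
Jordan blocks: (-1, 1), (-1, 1), (-1, 1), (1, 1), (2, 1), (2, 1)

λ = -1: algebraic multiplicity 3 (exponent in χ_A), largest block size 1 (exponent in m_A), 3 blocks (geometric multiplicity). These force block sizes [1, 1, 1].
λ = 1: algebraic multiplicity 1 (exponent in χ_A), largest block size 1 (exponent in m_A), 1 block (geometric multiplicity). This forces block sizes [1].
λ = 2: algebraic multiplicity 2 (exponent in χ_A), largest block size 1 (exponent in m_A), 2 blocks (geometric multiplicity). These force block sizes [1, 1].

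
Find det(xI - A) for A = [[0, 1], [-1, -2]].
χ_A(x) = (x + 1)^2

xI - A = [[x, -1], [1, x + 2]].

Expanding det(xI - A) along the first row:
det(xI - A) = + (x)·det([[x + 2]]) - (-1)·det([[1]]).

Evaluating gives χ_A(x) = x^2 + 2x + 1 = (x + 1)^2.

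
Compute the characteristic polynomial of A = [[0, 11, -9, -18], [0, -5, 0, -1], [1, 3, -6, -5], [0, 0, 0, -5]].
χ_A(x) = (x + 3)^2(x + 5)^2

xI - A = [[x, -11, 9, 18], [0, x + 5, 0, 1], [-1, -3, x + 6, 5], [0, 0, 0, x + 5]].

Expanding det(xI - A) along the first row:
det(xI - A) = + (x)·det([[x + 5, 0, 1], [-3, x + 6, 5], [0, 0, x + 5]]) - (-11)·det([[0, 0, 1], [-1, x + 6, 5], [0, 0, x + 5]]) + (9)·det([[0, x + 5, 1], [-1, -3, 5], [0, 0, x + 5]]) - (18)·det([[0, x + 5, 0], [-1, -3, x + 6], [0, 0, 0]]).

Evaluating gives χ_A(x) = x^4 + 16x^3 + 94x^2 + 240x + 225 = (x + 3)^2(x + 5)^2.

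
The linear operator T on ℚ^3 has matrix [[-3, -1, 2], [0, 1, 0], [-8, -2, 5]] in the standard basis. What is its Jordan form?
The characteristic polynomial is det(xI - A) = (x - 1)^3, so the eigenvalues are 1 (algebraic multiplicity 3).

For λ = 1: rank(A - I) = 1, rank((A - I)^2) = 0. The eigenspace has dimension 3 - 1 = 2, so there are 2 Jordan blocks; the rank sequence gives block sizes [2, 1].

Assembling the blocks gives the Jordan form J above.

J = [[1, 1, 0], [0, 1, 0], [0, 0, 1]]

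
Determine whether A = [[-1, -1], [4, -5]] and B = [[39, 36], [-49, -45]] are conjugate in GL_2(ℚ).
Two matrices over a field are similar if and only if they have the same invariant factors.

Both A and B have characteristic polynomial (x + 3)^2 and minimal polynomial (x + 3)^2. Computing further, both have invariant factors (x + 3)^2. Hence A and B are similar.

Yes.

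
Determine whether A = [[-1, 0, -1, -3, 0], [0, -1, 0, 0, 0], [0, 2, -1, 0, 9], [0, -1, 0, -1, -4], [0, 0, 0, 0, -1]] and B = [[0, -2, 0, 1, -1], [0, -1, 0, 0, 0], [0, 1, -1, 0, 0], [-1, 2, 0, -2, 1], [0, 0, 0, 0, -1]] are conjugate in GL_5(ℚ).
No.

Both have characteristic polynomial (x + 1)^5, but the minimal polynomial of A is (x + 1)^3 while the minimal polynomial of B is (x + 1)^2. The minimal polynomial is a similarity invariant, so A and B are not similar.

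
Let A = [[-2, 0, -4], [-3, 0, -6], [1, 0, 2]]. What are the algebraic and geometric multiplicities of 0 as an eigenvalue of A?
The characteristic polynomial is x^3, so the factor x appears with exponent 3: the algebraic multiplicity is 3.

rank(A) = 1, so the eigenspace has dimension 3 - 1 = 2: the geometric multiplicity is 2.

Since 2 < 3, A is not diagonalizable.

algebraic multiplicity 3, geometric multiplicity 2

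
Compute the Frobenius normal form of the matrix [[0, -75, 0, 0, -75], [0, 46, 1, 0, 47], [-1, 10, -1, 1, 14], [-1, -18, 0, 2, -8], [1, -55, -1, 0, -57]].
The invariant factors of A (the non-unit diagonal entries of the Smith normal form of xI - A over ℚ[x]) are (x + 5)^2(x^3 + 4x + 3), each dividing the next. The characteristic polynomial is their product, (x + 5)^2(x^3 + 4x + 3).

The rational canonical form is the block-diagonal matrix of companion matrices C(f_i):
R = [[0, 0, 0, 0, -75], [1, 0, 0, 0, -130], [0, 1, 0, 0, -43], [0, 0, 1, 0, -29], [0, 0, 0, 1, -10]].

Note the characteristic polynomial does not split into linear factors over ℚ, so A has no Jordan form over ℚ; the rational canonical form exists over any field.

R = [[0, 0, 0, 0, -75], [1, 0, 0, 0, -130], [0, 1, 0, 0, -43], [0, 0, 1, 0, -29], [0, 0, 0, 1, -10]]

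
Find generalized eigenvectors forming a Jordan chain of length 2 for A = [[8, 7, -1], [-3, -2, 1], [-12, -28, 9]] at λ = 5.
v_1 = [[0, 1, 6]]^T, v_2 = [[1, -1, -4]]^T

We seek v_1 ∈ ker((A - 5I)^2) \ ker(A - 5I), then set v_{i+1} = (A - 5I) v_i.

One such chain is v_1 = [[0, 1, 6]]^T, v_2 = [[1, -1, -4]]^T. Check: (A - 5I) v_2 = [[0, 0, 0]]^T = 0.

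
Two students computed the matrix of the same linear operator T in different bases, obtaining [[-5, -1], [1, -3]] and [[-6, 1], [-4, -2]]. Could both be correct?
Two matrices over a field are similar if and only if they have the same invariant factors.

Both A and B have characteristic polynomial (x + 4)^2 and minimal polynomial (x + 4)^2. Computing further, both have invariant factors (x + 4)^2. Hence A and B are similar.

Yes.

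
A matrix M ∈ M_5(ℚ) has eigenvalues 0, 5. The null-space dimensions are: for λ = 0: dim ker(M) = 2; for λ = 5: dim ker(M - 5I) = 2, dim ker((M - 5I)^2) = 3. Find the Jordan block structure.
Jordan blocks: (0, 1), (0, 1), (5, 2), (5, 1)

λ = 0: successive nullity increments [2] count blocks of size ≥ k; block sizes are [1, 1].
λ = 5: successive nullity increments [2, 1] count blocks of size ≥ k; block sizes are [2, 1].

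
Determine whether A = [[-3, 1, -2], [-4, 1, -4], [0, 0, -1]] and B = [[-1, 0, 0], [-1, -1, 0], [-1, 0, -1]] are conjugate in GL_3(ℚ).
Two matrices over a field are similar if and only if they have the same invariant factors.

Both A and B have characteristic polynomial (x + 1)^3 and minimal polynomial (x + 1)^2. Computing further, both have invariant factors x + 1, (x + 1)^2. Hence A and B are similar.

Yes.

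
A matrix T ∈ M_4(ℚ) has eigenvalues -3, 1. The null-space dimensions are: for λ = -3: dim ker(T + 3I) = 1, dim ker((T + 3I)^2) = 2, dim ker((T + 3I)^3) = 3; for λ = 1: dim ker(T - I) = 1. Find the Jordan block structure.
Jordan blocks: (-3, 3), (1, 1)

λ = -3: successive nullity increments [1, 1, 1] count blocks of size ≥ k; block sizes are [3].
λ = 1: successive nullity increments [1] count blocks of size ≥ k; block sizes are [1].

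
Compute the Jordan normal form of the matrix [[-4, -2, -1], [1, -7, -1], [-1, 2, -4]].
The characteristic polynomial is det(xI - A) = (x + 5)^3, so the eigenvalues are -5 (algebraic multiplicity 3).

For λ = -5: rank(A + 5I) = 1, rank((A + 5I)^2) = 0. The eigenspace has dimension 3 - 1 = 2, so there are 2 Jordan blocks; the rank sequence gives block sizes [2, 1].

Assembling the blocks gives the Jordan form J above.

J = [[-5, 1, 0], [0, -5, 0], [0, 0, -5]]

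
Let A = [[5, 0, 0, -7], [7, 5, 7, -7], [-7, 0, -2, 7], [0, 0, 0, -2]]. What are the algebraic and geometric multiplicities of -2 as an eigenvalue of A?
algebraic multiplicity 2, geometric multiplicity 2

The characteristic polynomial is (x - 5)^2(x + 2)^2, so the factor x + 2 appears with exponent 2: the algebraic multiplicity is 2.

rank(A + 2I) = 2, so the eigenspace has dimension 4 - 2 = 2: the geometric multiplicity is 2.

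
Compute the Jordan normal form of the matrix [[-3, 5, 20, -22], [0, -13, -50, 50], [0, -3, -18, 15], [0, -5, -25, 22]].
The characteristic polynomial is det(xI - A) = (x + 3)^4, so the eigenvalues are -3 (algebraic multiplicity 4).

For λ = -3: rank(A + 3I) = 2, rank((A + 3I)^2) = 0. The eigenspace has dimension 4 - 2 = 2, so there are 2 Jordan blocks; the rank sequence gives block sizes [2, 2].

Assembling the blocks gives the Jordan form J above.

J = [[-3, 1, 0, 0], [0, -3, 0, 0], [0, 0, -3, 1], [0, 0, 0, -3]]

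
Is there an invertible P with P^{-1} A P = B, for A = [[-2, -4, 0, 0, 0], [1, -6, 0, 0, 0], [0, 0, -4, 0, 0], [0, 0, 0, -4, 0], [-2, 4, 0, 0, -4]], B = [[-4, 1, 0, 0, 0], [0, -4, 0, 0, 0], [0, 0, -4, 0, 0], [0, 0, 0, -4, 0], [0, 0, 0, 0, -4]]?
Two matrices over a field are similar if and only if they have the same invariant factors.

Both A and B have characteristic polynomial (x + 4)^5 and minimal polynomial (x + 4)^2. Computing further, both have invariant factors x + 4, x + 4, x + 4, (x + 4)^2. Hence A and B are similar.

Yes.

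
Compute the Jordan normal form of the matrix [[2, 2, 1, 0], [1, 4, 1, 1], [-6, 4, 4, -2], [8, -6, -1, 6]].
J = [[4, 1, 0, 0], [0, 4, 0, 0], [0, 0, 4, 1], [0, 0, 0, 4]]

The characteristic polynomial is det(xI - A) = (x - 4)^4, so the eigenvalues are 4 (algebraic multiplicity 4).

For λ = 4: rank(A - 4I) = 2, rank((A - 4I)^2) = 0. The eigenspace has dimension 4 - 2 = 2, so there are 2 Jordan blocks; the rank sequence gives block sizes [2, 2].

Assembling the blocks gives the Jordan form J above.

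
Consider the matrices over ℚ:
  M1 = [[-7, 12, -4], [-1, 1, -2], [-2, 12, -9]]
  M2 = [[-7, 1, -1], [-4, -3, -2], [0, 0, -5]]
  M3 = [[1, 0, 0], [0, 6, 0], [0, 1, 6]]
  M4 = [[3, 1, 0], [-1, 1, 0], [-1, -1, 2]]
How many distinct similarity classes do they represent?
Characteristic polynomials: χ_{M1} = (x + 5)^3, χ_{M2} = (x + 5)^3, χ_{M3} = (x - 6)^2(x - 1), χ_{M4} = (x - 2)^3.

{M1, M2}: invariant factors x + 5, (x + 5)^2.

{M3}: invariant factors (x - 6)^2(x - 1).

{M4}: invariant factors x - 2, (x - 2)^2.

Matrices are similar if and only if their invariant-factor lists agree; the partition into similarity classes is {M1, M2}, {M3}, {M4}.

3 classes: {M1, M2}, {M3}, {M4}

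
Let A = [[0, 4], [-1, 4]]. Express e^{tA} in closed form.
A has Jordan form J = [[2, 1], [0, 2]] with A = PJP^{-1}, so e^{tA} = P e^{tJ} P^{-1}.

For a Jordan block J_k(λ), e^{tJ_k(λ)} = e^{λt} · (I + tN + t^2 N^2/2! + ... + t^{k-1} N^{k-1}/(k-1)!) where N is the nilpotent superdiagonal part.

Assembling the blocks and conjugating back gives the entries of e^{tA} as shown above.

e^{tA} = [[(1 - 2*t)*e^{2*t}, 4*t*e^{2*t}], [-t*e^{2*t}, (2*t + 1)*e^{2*t}]]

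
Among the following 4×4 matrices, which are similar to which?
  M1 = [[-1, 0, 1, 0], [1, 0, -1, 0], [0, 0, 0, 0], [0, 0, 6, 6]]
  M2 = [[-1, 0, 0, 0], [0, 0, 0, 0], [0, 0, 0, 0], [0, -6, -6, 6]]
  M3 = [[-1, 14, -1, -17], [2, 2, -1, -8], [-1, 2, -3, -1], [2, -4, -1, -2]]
2 classes: {M1, M2}, {M3}

Characteristic polynomials: χ_{M1} = x^2(x - 6)(x + 1), χ_{M2} = x^2(x - 6)(x + 1), χ_{M3} = (x - 6)(x + 3)^2(x + 4).

{M1, M2}: invariant factors x, x(x - 6)(x + 1).

{M3}: invariant factors (x - 6)(x + 3)^2(x + 4).

Matrices are similar if and only if their invariant-factor lists agree; the partition into similarity classes is {M1, M2}, {M3}.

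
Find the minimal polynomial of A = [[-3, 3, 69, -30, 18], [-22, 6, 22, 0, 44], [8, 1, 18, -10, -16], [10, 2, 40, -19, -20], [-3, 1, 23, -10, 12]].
The characteristic polynomial factors as (x - 6)^3(x - 1)(x + 5). The minimal polynomial is ∏(x - λ)^{k_λ} where k_λ is the size of the largest Jordan block at λ.

For λ = -5: rank(A + 5I) = 4, and the largest Jordan block has size 1 (the smallest k with rank((A + 5I)^k) = rank((A + 5I)^(k+1))).
For λ = 1: rank(A - I) = 4, and the largest Jordan block has size 1 (the smallest k with rank((A - I)^k) = rank((A - I)^(k+1))).
For λ = 6: rank(A - 6I) = 3, and the largest Jordan block has size 2 (the smallest k with rank((A - 6I)^k) = rank((A - 6I)^(k+1))).

So m_A(x) = (x - 6)^2(x - 1)(x + 5).

m_A(x) = (x - 6)^2(x - 1)(x + 5)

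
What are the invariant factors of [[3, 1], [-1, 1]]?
The Jordan structure of A has elementary divisors (x - 2)^2. Arranging the block sizes at each eigenvalue in decreasing order and taking row products gives the invariant factors.

Invariant factors (smallest first, each dividing the next): (x - 2)^2.

Check: the last factor (x - 2)^2 is the minimal polynomial, and the product (x - 2)^2 is the characteristic polynomial.

(x - 2)^2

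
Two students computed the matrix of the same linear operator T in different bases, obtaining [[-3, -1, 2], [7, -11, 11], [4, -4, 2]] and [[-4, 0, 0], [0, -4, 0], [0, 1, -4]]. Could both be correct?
No.

Both have characteristic polynomial (x + 4)^3, but the minimal polynomial of A is (x + 4)^3 while the minimal polynomial of B is (x + 4)^2. The minimal polynomial is a similarity invariant, so A and B are not similar.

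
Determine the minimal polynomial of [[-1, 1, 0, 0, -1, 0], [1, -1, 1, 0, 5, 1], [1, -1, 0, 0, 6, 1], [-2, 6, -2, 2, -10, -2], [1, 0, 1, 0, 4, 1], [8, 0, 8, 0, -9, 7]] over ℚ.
The characteristic polynomial factors as (x - 6)^2(x - 2)(x + 1)^3. The minimal polynomial is ∏(x - λ)^{k_λ} where k_λ is the size of the largest Jordan block at λ.

For λ = -1: rank(A + I) = 4, and the largest Jordan block has size 2 (the smallest k with rank((A + I)^k) = rank((A + I)^(k+1))).
For λ = 2: rank(A - 2I) = 5, and the largest Jordan block has size 1 (the smallest k with rank((A - 2I)^k) = rank((A - 2I)^(k+1))).
For λ = 6: rank(A - 6I) = 5, and the largest Jordan block has size 2 (the smallest k with rank((A - 6I)^k) = rank((A - 6I)^(k+1))).

So m_A(x) = (x - 6)^2(x - 2)(x + 1)^2.

m_A(x) = (x - 6)^2(x - 2)(x + 1)^2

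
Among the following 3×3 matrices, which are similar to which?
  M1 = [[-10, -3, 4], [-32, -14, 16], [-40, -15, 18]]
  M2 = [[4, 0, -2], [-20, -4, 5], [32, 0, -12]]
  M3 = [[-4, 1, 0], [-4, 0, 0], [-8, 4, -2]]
2 classes: {M1, M3}, {M2}

Characteristic polynomials: χ_{M1} = (x + 2)^3, χ_{M2} = (x + 4)^3, χ_{M3} = (x + 2)^3.

{M1, M3}: invariant factors x + 2, (x + 2)^2.

{M2}: invariant factors x + 4, (x + 4)^2.

Matrices are similar if and only if their invariant-factor lists agree; the partition into similarity classes is {M1, M3}, {M2}.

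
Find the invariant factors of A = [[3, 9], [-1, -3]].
x^2

The Jordan structure of A has elementary divisors x^2. Arranging the block sizes at each eigenvalue in decreasing order and taking row products gives the invariant factors.

Invariant factors (smallest first, each dividing the next): x^2.

Check: the last factor x^2 is the minimal polynomial, and the product x^2 is the characteristic polynomial.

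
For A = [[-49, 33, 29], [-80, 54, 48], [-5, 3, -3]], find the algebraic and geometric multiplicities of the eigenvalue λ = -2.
The characteristic polynomial is (x - 6)(x + 2)^2, so the factor x + 2 appears with exponent 2: the algebraic multiplicity is 2.

rank(A + 2I) = 2, so the eigenspace has dimension 3 - 2 = 1: the geometric multiplicity is 1.

Since 1 < 2, A is not diagonalizable.

algebraic multiplicity 2, geometric multiplicity 1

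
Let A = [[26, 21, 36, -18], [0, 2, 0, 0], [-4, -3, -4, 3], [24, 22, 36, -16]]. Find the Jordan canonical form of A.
The characteristic polynomial is det(xI - A) = (x - 2)^4, so the eigenvalues are 2 (algebraic multiplicity 4).

For λ = 2: rank(A - 2I) = 2, rank((A - 2I)^2) = 0. The eigenspace has dimension 4 - 2 = 2, so there are 2 Jordan blocks; the rank sequence gives block sizes [2, 2].

Assembling the blocks gives the Jordan form J above.

J = [[2, 1, 0, 0], [0, 2, 0, 0], [0, 0, 2, 1], [0, 0, 0, 2]]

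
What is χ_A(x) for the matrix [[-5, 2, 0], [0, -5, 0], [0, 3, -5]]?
xI - A = [[x + 5, -2, 0], [0, x + 5, 0], [0, -3, x + 5]].

Expanding det(xI - A) along the first row:
det(xI - A) = + (x + 5)·det([[x + 5, 0], [-3, x + 5]]) - (-2)·det([[0, 0], [0, x + 5]]) + (0)·det([[0, x + 5], [0, -3]]).

Evaluating gives χ_A(x) = x^3 + 15x^2 + 75x + 125 = (x + 5)^3.

χ_A(x) = (x + 5)^3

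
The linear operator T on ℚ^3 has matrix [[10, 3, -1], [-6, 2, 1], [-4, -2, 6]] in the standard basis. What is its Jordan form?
J = [[6, 1, 0], [0, 6, 1], [0, 0, 6]]

The characteristic polynomial is det(xI - A) = (x - 6)^3, so the eigenvalues are 6 (algebraic multiplicity 3).

For λ = 6: rank(A - 6I) = 2, rank((A - 6I)^2) = 1, rank((A - 6I)^3) = 0. The eigenspace has dimension 3 - 2 = 1, so there is 1 Jordan block; the rank sequence gives block sizes [3].

Assembling the blocks gives the Jordan form J above.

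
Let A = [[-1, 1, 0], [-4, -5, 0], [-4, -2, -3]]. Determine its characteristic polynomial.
χ_A(x) = (x + 3)^3

xI - A = [[x + 1, -1, 0], [4, x + 5, 0], [4, 2, x + 3]].

Expanding det(xI - A) along the first row:
det(xI - A) = + (x + 1)·det([[x + 5, 0], [2, x + 3]]) - (-1)·det([[4, 0], [4, x + 3]]) + (0)·det([[4, x + 5], [4, 2]]).

Evaluating gives χ_A(x) = x^3 + 9x^2 + 27x + 27 = (x + 3)^3.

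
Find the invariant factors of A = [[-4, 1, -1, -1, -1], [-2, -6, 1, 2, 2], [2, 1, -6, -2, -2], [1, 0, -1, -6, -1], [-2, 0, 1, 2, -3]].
The Jordan structure of A has elementary divisors (x + 5)^3, (x + 5)^2. Arranging the block sizes at each eigenvalue in decreasing order and taking row products gives the invariant factors.

Invariant factors (smallest first, each dividing the next): (x + 5)^2, (x + 5)^3.

Check: the last factor (x + 5)^3 is the minimal polynomial, and the product (x + 5)^5 is the characteristic polynomial.

(x + 5)^2, (x + 5)^3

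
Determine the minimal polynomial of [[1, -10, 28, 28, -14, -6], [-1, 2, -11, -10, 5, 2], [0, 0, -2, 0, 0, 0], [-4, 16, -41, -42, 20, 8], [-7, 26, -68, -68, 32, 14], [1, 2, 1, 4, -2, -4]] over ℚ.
m_A(x) = (x + 2)^2(x + 3)

The characteristic polynomial factors as (x + 2)^5(x + 3). The minimal polynomial is ∏(x - λ)^{k_λ} where k_λ is the size of the largest Jordan block at λ.

For λ = -3: rank(A + 3I) = 5, and the largest Jordan block has size 1 (the smallest k with rank((A + 3I)^k) = rank((A + 3I)^(k+1))).
For λ = -2: rank(A + 2I) = 3, and the largest Jordan block has size 2 (the smallest k with rank((A + 2I)^k) = rank((A + 2I)^(k+1))).

So m_A(x) = (x + 2)^2(x + 3).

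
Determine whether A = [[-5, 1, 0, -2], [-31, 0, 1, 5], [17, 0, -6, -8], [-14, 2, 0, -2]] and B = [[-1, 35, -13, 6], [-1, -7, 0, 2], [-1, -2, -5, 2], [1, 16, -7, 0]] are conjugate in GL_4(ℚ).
Two matrices over a field are similar if and only if they have the same invariant factors.

Both A and B have characteristic polynomial (x - 2)(x + 5)^3 and minimal polynomial (x - 2)(x + 5)^3. Computing further, both have invariant factors (x - 2)(x + 5)^3. Hence A and B are similar.

Yes.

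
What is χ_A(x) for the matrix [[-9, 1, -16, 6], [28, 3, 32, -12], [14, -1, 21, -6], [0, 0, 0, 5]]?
xI - A = [[x + 9, -1, 16, -6], [-28, x - 3, -32, 12], [-14, 1, x - 21, 6], [0, 0, 0, x - 5]].

Expanding det(xI - A) along the first row:
det(xI - A) = + (x + 9)·det([[x - 3, -32, 12], [1, x - 21, 6], [0, 0, x - 5]]) - (-1)·det([[-28, -32, 12], [-14, x - 21, 6], [0, 0, x - 5]]) + (16)·det([[-28, x - 3, 12], [-14, 1, 6], [0, 0, x - 5]]) - (-6)·det([[-28, x - 3, -32], [-14, 1, x - 21], [0, 0, 0]]).

Evaluating gives χ_A(x) = x^4 - 20x^3 + 150x^2 - 500x + 625 = (x - 5)^4.

χ_A(x) = (x - 5)^4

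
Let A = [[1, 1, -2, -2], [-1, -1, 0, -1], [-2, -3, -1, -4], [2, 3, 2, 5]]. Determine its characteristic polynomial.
xI - A = [[x - 1, -1, 2, 2], [1, x + 1, 0, 1], [2, 3, x + 1, 4], [-2, -3, -2, x - 5]].

Expanding det(xI - A) along the first row:
det(xI - A) = + (x - 1)·det([[x + 1, 0, 1], [3, x + 1, 4], [-3, -2, x - 5]]) - (-1)·det([[1, 0, 1], [2, x + 1, 4], [-2, -2, x - 5]]) + (2)·det([[1, x + 1, 1], [2, 3, 4], [-2, -3, x - 5]]) - (2)·det([[1, x + 1, 0], [2, 3, x + 1], [-2, -3, -2]]).

Evaluating gives χ_A(x) = x^4 - 4x^3 + 6x^2 - 4x + 1 = (x - 1)^4.

χ_A(x) = (x - 1)^4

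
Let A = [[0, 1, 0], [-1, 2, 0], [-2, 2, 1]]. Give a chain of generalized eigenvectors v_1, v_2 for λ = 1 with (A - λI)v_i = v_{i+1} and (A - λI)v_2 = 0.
v_1 = [[1, 2, 2]]^T, v_2 = [[1, 1, 2]]^T

We seek v_1 ∈ ker((A - I)^2) \ ker(A - I), then set v_{i+1} = (A - I) v_i.

One such chain is v_1 = [[1, 2, 2]]^T, v_2 = [[1, 1, 2]]^T. Check: (A - I) v_2 = [[0, 0, 0]]^T = 0.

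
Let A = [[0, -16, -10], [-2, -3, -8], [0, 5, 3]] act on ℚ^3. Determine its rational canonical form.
R = [[0, 0, 4], [1, 0, 1], [0, 1, 0]]

The invariant factors of A (the non-unit diagonal entries of the Smith normal form of xI - A over ℚ[x]) are x^3 - x - 4, each dividing the next. The characteristic polynomial is their product, x^3 - x - 4.

The rational canonical form is the block-diagonal matrix of companion matrices C(f_i):
R = [[0, 0, 4], [1, 0, 1], [0, 1, 0]].

Note the characteristic polynomial does not split into linear factors over ℚ, so A has no Jordan form over ℚ; the rational canonical form exists over any field.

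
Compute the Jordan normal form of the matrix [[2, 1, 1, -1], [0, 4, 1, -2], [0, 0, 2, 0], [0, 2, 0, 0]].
J = [[2, 1, 0, 0], [0, 2, 1, 0], [0, 0, 2, 0], [0, 0, 0, 2]]

The characteristic polynomial is det(xI - A) = (x - 2)^4, so the eigenvalues are 2 (algebraic multiplicity 4).

For λ = 2: rank(A - 2I) = 2, rank((A - 2I)^2) = 1, rank((A - 2I)^3) = 0. The eigenspace has dimension 4 - 2 = 2, so there are 2 Jordan blocks; the rank sequence gives block sizes [3, 1].

Assembling the blocks gives the Jordan form J above.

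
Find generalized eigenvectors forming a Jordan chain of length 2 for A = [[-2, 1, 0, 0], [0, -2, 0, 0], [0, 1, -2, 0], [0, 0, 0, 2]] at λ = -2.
We seek v_1 ∈ ker((A + 2I)^2) \ ker(A + 2I), then set v_{i+1} = (A + 2I) v_i.

One such chain is v_1 = [[0, 1, 2, 0]]^T, v_2 = [[1, 0, 1, 0]]^T. Check: (A + 2I) v_2 = [[0, 0, 0, 0]]^T = 0.

v_1 = [[0, 1, 2, 0]]^T, v_2 = [[1, 0, 1, 0]]^T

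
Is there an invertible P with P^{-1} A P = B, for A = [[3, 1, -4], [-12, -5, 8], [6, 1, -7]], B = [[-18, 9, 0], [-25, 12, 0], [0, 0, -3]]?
Yes.

Two matrices over a field are similar if and only if they have the same invariant factors.

Both A and B have characteristic polynomial (x + 3)^3 and minimal polynomial (x + 3)^2. Computing further, both have invariant factors x + 3, (x + 3)^2. Hence A and B are similar.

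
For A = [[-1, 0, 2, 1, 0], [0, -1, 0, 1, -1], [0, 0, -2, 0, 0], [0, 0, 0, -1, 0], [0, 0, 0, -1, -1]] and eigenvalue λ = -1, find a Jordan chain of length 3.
v_1 = [[-1, -2, 0, 1, 1]]^T, v_2 = [[1, 0, 0, 0, -1]]^T, v_3 = [[0, 1, 0, 0, 0]]^T

We seek v_1 ∈ ker((A + I)^3) \ ker((A + I)^2), then set v_{i+1} = (A + I) v_i.

One such chain is v_1 = [[-1, -2, 0, 1, 1]]^T, v_2 = [[1, 0, 0, 0, -1]]^T, v_3 = [[0, 1, 0, 0, 0]]^T. Check: (A + I) v_3 = [[0, 0, 0, 0, 0]]^T = 0.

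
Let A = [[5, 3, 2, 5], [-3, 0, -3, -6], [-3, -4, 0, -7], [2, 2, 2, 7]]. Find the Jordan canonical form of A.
The characteristic polynomial is det(xI - A) = (x - 3)^4, so the eigenvalues are 3 (algebraic multiplicity 4).

For λ = 3: rank(A - 3I) = 2, rank((A - 3I)^2) = 1, rank((A - 3I)^3) = 0. The eigenspace has dimension 4 - 2 = 2, so there are 2 Jordan blocks; the rank sequence gives block sizes [3, 1].

Assembling the blocks gives the Jordan form J above.

J = [[3, 1, 0, 0], [0, 3, 1, 0], [0, 0, 3, 0], [0, 0, 0, 3]]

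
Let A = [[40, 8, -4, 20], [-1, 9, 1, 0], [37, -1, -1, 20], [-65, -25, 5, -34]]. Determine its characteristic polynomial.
χ_A(x) = (x - 6)^3(x + 4)

xI - A = [[x - 40, -8, 4, -20], [1, x - 9, -1, 0], [-37, 1, x + 1, -20], [65, 25, -5, x + 34]].

Expanding det(xI - A) along the first row:
det(xI - A) = + (x - 40)·det([[x - 9, -1, 0], [1, x + 1, -20], [25, -5, x + 34]]) - (-8)·det([[1, -1, 0], [-37, x + 1, -20], [65, -5, x + 34]]) + (4)·det([[1, x - 9, 0], [-37, 1, -20], [65, 25, x + 34]]) - (-20)·det([[1, x - 9, -1], [-37, 1, x + 1], [65, 25, -5]]).

Evaluating gives χ_A(x) = x^4 - 14x^3 + 36x^2 + 216x - 864 = (x - 6)^3(x + 4).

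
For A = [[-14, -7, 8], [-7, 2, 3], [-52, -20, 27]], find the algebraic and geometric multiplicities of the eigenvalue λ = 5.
algebraic multiplicity 3, geometric multiplicity 1

The characteristic polynomial is (x - 5)^3, so the factor x - 5 appears with exponent 3: the algebraic multiplicity is 3.

rank(A - 5I) = 2, so the eigenspace has dimension 3 - 2 = 1: the geometric multiplicity is 1.

Since 1 < 3, A is not diagonalizable.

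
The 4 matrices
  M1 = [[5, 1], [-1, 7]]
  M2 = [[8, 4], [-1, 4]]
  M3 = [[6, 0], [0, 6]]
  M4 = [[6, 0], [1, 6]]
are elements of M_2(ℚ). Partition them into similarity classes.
Characteristic polynomials: χ_{M1} = (x - 6)^2, χ_{M2} = (x - 6)^2, χ_{M3} = (x - 6)^2, χ_{M4} = (x - 6)^2.

{M1, M2, M4}: invariant factors (x - 6)^2.

{M3}: invariant factors x - 6, x - 6.

Matrices are similar if and only if their invariant-factor lists agree; the partition into similarity classes is {M1, M2, M4}, {M3}.

2 classes: {M1, M2, M4}, {M3}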